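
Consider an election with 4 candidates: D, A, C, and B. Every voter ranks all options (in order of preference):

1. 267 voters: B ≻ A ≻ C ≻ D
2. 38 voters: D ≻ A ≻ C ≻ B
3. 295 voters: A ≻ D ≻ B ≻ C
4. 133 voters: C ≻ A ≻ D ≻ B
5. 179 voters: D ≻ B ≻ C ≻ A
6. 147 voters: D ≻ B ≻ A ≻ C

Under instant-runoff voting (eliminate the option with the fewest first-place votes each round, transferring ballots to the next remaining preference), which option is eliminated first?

C

Round 1: D 364, A 295, C 133, B 267. Eliminate C.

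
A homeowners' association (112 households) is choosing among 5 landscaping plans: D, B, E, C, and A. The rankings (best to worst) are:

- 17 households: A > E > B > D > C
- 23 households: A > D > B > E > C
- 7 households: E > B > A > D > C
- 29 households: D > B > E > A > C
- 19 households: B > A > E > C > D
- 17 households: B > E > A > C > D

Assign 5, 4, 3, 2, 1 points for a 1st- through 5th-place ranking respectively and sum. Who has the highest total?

D: 17·2 + 23·4 + 7·2 + 29·5 + 19·1 + 17·1 = 321
B: 17·3 + 23·3 + 7·4 + 29·4 + 19·5 + 17·5 = 444
E: 17·4 + 23·2 + 7·5 + 29·3 + 19·3 + 17·4 = 361
C: 17·1 + 23·1 + 7·1 + 29·1 + 19·2 + 17·2 = 148
A: 17·5 + 23·5 + 7·3 + 29·2 + 19·4 + 17·3 = 406
B has the highest Borda score (444).

B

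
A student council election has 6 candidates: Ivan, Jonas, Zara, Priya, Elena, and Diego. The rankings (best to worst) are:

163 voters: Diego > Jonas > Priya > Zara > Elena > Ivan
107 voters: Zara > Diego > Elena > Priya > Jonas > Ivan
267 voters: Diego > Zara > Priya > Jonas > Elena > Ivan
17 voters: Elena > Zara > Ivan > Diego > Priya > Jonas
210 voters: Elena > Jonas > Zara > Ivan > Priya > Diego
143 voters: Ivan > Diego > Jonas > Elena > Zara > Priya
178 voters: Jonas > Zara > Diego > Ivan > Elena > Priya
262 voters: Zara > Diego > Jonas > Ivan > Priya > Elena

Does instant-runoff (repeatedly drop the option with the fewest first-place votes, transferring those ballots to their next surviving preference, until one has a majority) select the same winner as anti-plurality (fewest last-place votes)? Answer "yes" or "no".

Instant-runoff — R1 Ivan 143, Jonas 178, Zara 369, Priya 0, Elena 227, Diego 430 (Priya out); R2 Ivan 143, Jonas 178, Zara 369, Elena 227, Diego 430 (Ivan out); R3 Jonas 178, Zara 369, Elena 227, Diego 573 (Jonas out); R4 Zara 547, Elena 227, Diego 573 (Elena out); R5 Zara 774, Diego 573 (Zara winner). Winner: Zara.
Anti-plurality — last-place votes: Ivan 537, Jonas 17, Zara 0, Priya 321, Elena 262, Diego 210. Winner: Zara.
The two methods agree.

yes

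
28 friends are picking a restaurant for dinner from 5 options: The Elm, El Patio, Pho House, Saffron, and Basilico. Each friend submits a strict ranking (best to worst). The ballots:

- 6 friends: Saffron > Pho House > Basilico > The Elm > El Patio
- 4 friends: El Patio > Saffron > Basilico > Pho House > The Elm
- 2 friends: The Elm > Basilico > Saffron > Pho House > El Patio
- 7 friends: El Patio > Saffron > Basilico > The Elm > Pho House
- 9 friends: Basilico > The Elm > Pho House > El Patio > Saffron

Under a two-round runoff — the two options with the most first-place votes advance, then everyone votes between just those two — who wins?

Basilico

Round 1 first-place votes: The Elm 2, El Patio 11, Pho House 0, Saffron 6, Basilico 9.
El Patio and Basilico advance.
Runoff: El Patio is preferred to Basilico by 11 voters; Basilico by 17.
Basilico wins the runoff.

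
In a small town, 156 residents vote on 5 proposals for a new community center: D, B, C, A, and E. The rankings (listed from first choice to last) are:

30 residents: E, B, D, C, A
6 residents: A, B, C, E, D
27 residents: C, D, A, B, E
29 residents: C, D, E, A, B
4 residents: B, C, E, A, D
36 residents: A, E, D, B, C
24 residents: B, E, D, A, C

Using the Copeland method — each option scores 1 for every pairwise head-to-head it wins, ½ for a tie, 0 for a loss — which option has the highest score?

E

D: beats B, C, and A; loses to E → score 3.
B: beats C; loses to D, A, and E → score 1.
C: beats A; loses to D, B, and E → score 1.
A: beats B; loses to D, C, and E → score 1.
E: beats D, B, C, and A → score 4.
E has the best pairwise record.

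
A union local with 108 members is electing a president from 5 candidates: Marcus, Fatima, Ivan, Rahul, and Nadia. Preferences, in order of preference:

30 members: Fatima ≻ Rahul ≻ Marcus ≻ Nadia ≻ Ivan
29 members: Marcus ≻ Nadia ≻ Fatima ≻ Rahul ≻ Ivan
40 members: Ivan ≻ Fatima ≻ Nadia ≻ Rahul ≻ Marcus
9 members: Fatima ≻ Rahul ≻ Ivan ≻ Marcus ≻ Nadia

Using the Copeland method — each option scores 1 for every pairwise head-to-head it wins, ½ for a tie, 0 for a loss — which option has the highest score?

Fatima

Marcus: beats Ivan and Nadia; loses to Fatima and Rahul → score 2.
Fatima: beats Marcus, Ivan, Rahul, and Nadia → score 4.
Ivan: loses to Marcus, Fatima, Rahul, and Nadia → score 0.
Rahul: beats Marcus and Ivan; loses to Fatima and Nadia → score 2.
Nadia: beats Ivan and Rahul; loses to Marcus and Fatima → score 2.
Fatima has the best pairwise record.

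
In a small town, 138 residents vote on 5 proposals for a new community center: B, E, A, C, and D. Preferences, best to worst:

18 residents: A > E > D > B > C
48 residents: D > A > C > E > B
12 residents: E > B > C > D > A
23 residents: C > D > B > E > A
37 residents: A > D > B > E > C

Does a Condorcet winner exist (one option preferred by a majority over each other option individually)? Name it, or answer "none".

D vs B: 126–12 for D.
D vs E: 108–30 for D.
D vs A: 83–55 for D.
D vs C: 103–35 for D.
D beats every other option head-to-head.

D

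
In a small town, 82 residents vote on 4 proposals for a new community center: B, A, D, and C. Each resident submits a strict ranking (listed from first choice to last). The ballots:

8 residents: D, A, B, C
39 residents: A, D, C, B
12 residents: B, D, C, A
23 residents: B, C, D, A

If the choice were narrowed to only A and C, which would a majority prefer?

Voters preferring A to C: 47; preferring C to A: 35.
A wins the head-to-head.

A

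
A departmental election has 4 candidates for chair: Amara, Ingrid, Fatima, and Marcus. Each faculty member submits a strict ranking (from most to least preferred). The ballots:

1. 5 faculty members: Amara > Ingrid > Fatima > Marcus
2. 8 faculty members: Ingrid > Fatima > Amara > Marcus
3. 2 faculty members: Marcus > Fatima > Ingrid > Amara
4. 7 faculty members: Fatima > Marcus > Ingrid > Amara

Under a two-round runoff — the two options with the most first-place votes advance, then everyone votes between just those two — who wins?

Round 1 first-place votes: Amara 5, Ingrid 8, Fatima 7, Marcus 2.
Ingrid and Fatima advance.
Runoff: Ingrid is preferred to Fatima by 13 voters; Fatima by 9.
Ingrid wins the runoff.

Ingrid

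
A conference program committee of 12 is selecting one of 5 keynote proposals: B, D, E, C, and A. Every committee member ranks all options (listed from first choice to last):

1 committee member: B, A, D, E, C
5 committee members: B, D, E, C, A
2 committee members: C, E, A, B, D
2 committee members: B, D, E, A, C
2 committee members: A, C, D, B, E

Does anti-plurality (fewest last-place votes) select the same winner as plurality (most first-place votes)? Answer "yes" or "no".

Anti-plurality — last-place votes: B 0, D 2, E 2, C 3, A 5. Winner: B.
Plurality — first-place votes: B 8, D 0, E 0, C 2, A 2. Winner: B.
The two methods agree.

yes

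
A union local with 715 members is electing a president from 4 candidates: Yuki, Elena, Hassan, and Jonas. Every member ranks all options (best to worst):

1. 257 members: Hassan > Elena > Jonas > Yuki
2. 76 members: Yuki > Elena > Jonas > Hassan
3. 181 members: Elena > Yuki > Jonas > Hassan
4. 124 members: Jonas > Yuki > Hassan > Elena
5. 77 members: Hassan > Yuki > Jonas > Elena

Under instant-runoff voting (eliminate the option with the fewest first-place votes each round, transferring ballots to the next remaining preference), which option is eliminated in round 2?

Round 1: Yuki 76, Elena 181, Hassan 334, Jonas 124. Eliminate Yuki.
Round 2: Elena 257, Hassan 334, Jonas 124. Eliminate Jonas.

Jonas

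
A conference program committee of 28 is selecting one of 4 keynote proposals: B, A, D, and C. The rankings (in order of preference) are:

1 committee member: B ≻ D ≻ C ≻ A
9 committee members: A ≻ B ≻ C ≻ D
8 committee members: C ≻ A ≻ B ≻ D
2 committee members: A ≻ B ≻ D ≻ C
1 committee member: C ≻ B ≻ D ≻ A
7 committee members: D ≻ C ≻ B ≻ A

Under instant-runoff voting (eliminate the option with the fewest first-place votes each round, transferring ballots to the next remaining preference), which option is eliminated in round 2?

Round 1: B 1, A 11, D 7, C 9. Eliminate B.
Round 2: A 11, D 8, C 9. Eliminate D.

D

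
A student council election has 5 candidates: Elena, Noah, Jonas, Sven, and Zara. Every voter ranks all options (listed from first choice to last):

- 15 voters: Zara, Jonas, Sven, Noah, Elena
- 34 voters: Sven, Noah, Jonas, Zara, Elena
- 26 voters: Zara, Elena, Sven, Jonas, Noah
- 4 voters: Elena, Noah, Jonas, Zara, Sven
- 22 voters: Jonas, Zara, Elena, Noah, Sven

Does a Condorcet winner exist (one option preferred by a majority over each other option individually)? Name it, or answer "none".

none

Checking pairwise contests:
Jonas beats Elena 71–30.
Elena beats Noah 52–49.
Sven beats Jonas 60–41.
Elena beats Sven 52–49.
Jonas beats Zara 60–41.
Every option loses at least one head-to-head, so there is no Condorcet winner.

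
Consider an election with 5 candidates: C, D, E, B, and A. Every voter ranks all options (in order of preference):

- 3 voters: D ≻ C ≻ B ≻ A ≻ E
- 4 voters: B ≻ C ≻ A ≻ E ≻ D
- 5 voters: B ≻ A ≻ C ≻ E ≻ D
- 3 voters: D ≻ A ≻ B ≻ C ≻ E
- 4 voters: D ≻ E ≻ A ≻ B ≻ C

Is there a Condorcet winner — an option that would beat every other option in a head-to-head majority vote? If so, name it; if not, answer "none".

D

D vs C: 10–9 for D.
D vs E: 10–9 for D.
D vs B: 10–9 for D.
D vs A: 10–9 for D.
D beats every other option head-to-head.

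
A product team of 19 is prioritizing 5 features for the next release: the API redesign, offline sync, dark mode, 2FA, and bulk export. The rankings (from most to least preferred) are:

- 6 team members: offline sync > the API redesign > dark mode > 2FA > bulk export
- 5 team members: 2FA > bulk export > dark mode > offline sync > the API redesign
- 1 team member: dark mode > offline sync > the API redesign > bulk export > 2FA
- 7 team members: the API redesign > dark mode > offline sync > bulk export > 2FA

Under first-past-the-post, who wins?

the API redesign

First-place votes: the API redesign 7, offline sync 6, dark mode 1, 2FA 5, bulk export 0.
the API redesign has the most first-place votes.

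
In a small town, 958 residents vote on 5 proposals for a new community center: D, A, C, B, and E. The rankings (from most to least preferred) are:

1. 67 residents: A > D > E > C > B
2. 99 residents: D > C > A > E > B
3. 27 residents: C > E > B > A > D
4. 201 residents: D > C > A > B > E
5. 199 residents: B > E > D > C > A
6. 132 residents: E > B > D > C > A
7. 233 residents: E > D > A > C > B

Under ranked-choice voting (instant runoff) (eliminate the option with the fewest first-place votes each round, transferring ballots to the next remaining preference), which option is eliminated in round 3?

Round 1: D 300, A 67, C 27, B 199, E 365. Eliminate C.
Round 2: D 300, A 67, B 199, E 392. Eliminate A.
Round 3: D 367, B 199, E 392. Eliminate B.

B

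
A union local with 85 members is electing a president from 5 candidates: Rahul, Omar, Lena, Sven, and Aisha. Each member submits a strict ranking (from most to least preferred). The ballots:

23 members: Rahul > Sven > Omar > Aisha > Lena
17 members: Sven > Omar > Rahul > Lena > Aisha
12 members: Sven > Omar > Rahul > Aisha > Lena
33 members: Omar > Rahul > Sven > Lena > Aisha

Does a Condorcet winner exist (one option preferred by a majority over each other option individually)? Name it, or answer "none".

Checking pairwise contests:
Omar beats Rahul 62–23.
Sven beats Omar 52–33.
Rahul beats Lena 85–0.
Rahul beats Sven 56–29.
Rahul beats Aisha 85–0.
Every option loses at least one head-to-head, so there is no Condorcet winner.

none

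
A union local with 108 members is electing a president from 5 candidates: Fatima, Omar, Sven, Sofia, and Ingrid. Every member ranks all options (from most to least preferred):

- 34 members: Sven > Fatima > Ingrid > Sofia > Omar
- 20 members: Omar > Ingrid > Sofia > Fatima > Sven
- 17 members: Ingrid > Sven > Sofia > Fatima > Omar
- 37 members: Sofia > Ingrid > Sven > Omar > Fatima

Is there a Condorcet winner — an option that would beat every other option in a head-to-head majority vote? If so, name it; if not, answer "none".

Ingrid

Ingrid vs Fatima: 74–34 for Ingrid.
Ingrid vs Omar: 88–20 for Ingrid.
Ingrid vs Sven: 74–34 for Ingrid.
Ingrid vs Sofia: 71–37 for Ingrid.
Ingrid beats every other option head-to-head.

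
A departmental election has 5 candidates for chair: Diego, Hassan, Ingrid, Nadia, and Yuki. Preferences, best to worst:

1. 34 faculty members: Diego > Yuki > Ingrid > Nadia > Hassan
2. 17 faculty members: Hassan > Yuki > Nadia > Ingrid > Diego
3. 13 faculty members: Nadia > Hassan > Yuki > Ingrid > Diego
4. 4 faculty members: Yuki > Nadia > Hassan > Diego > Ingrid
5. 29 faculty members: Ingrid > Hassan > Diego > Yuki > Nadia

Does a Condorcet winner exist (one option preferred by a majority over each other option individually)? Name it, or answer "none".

Checking pairwise contests:
Hassan beats Diego 63–34.
Ingrid beats Hassan 63–34.
Yuki beats Ingrid 68–29.
Diego beats Nadia 63–34.
Diego beats Yuki 63–34.
Every option loses at least one head-to-head, so there is no Condorcet winner.

none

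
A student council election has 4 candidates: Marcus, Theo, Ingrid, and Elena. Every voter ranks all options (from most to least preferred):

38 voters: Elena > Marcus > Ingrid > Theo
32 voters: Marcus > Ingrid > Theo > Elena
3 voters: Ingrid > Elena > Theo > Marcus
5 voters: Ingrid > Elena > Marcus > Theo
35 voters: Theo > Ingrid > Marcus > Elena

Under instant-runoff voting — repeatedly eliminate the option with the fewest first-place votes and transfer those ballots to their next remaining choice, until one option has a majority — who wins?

Round 1: Marcus 32, Theo 35, Ingrid 8, Elena 38. Eliminate Ingrid.
Round 2: Marcus 32, Theo 35, Elena 46. Eliminate Marcus.
Round 3: Theo 67, Elena 46. Theo has a majority.

Theo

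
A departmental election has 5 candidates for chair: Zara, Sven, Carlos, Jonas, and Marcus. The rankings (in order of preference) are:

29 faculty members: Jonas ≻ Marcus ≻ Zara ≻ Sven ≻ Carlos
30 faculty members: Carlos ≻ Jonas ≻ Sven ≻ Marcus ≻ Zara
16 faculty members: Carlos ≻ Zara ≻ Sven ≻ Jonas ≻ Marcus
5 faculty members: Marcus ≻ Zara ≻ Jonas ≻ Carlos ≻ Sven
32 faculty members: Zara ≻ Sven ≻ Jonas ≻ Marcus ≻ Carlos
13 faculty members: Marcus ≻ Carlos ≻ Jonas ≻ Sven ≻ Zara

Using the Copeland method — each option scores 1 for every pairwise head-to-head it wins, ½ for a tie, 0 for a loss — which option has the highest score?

Jonas

Zara: beats Sven and Carlos; loses to Jonas and Marcus → score 2.
Sven: beats Marcus; loses to Zara, Carlos, and Jonas → score 1.
Carlos: beats Sven; loses to Zara, Jonas, and Marcus → score 1.
Jonas: beats Zara, Sven, Carlos, and Marcus → score 4.
Marcus: beats Zara and Carlos; loses to Sven and Jonas → score 2.
Jonas has the best pairwise record.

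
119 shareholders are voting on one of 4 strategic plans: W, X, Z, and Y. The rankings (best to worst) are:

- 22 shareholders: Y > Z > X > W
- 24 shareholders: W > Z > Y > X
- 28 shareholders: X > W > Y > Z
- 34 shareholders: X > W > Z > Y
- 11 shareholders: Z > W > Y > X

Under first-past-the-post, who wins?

X

First-place votes: W 24, X 62, Z 11, Y 22.
X has the most first-place votes.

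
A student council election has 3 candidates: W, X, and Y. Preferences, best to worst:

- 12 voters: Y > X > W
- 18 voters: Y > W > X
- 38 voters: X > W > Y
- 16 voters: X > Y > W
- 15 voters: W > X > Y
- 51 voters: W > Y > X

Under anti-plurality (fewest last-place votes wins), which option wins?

W

Last-place votes: W 28, X 69, Y 53.
W is ranked last by the fewest voters, so W wins.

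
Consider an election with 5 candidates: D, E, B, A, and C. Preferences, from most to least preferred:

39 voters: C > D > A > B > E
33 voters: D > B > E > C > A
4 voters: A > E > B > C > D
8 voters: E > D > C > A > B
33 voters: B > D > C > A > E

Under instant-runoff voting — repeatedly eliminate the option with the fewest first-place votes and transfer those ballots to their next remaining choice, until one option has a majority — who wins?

Round 1: D 33, E 8, B 33, A 4, C 39. Eliminate A.
Round 2: D 33, E 12, B 33, C 39. Eliminate E.
Round 3: D 41, B 37, C 39. Eliminate B.
Round 4: D 74, C 43. D has a majority.

D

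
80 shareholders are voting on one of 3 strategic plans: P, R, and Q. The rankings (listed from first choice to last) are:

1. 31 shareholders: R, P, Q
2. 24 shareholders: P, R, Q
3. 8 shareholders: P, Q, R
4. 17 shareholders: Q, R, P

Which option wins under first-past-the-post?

P

First-place votes: P 32, R 31, Q 17.
P has the most first-place votes.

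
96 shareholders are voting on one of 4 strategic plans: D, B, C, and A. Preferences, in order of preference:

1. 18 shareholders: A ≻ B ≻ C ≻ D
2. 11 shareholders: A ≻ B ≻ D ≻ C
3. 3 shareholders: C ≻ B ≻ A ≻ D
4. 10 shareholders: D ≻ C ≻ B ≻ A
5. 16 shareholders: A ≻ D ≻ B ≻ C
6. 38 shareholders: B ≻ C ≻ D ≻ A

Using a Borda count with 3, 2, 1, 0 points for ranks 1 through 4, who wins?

B

D: 18·0 + 11·1 + 3·0 + 10·3 + 16·2 + 38·1 = 111
B: 18·2 + 11·2 + 3·2 + 10·1 + 16·1 + 38·3 = 204
C: 18·1 + 11·0 + 3·3 + 10·2 + 16·0 + 38·2 = 123
A: 18·3 + 11·3 + 3·1 + 10·0 + 16·3 + 38·0 = 138
B has the highest Borda score (204).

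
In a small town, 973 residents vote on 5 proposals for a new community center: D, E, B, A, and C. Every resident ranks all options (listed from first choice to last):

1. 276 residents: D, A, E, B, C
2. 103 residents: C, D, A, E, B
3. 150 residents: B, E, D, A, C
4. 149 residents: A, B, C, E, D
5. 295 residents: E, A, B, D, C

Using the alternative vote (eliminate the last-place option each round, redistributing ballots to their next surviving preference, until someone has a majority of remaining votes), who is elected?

Round 1: D 276, E 295, B 150, A 149, C 103. Eliminate C.
Round 2: D 379, E 295, B 150, A 149. Eliminate A.
Round 3: D 379, E 295, B 299. Eliminate E.
Round 4: D 379, B 594. B has a majority.

B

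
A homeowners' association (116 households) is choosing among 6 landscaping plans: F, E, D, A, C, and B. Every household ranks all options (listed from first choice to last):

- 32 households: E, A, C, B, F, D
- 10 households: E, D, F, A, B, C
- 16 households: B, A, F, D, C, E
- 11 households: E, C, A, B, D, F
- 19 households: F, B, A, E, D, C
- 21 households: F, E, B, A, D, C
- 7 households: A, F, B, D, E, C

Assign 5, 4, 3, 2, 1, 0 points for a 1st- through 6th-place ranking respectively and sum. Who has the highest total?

F: 32·1 + 10·3 + 16·3 + 11·0 + 19·5 + 21·5 + 7·4 = 338
E: 32·5 + 10·5 + 16·0 + 11·5 + 19·2 + 21·4 + 7·1 = 394
D: 32·0 + 10·4 + 16·2 + 11·1 + 19·1 + 21·1 + 7·2 = 137
A: 32·4 + 10·2 + 16·4 + 11·3 + 19·3 + 21·2 + 7·5 = 379
C: 32·3 + 10·0 + 16·1 + 11·4 + 19·0 + 21·0 + 7·0 = 156
B: 32·2 + 10·1 + 16·5 + 11·2 + 19·4 + 21·3 + 7·3 = 336
E has the highest Borda score (394).

E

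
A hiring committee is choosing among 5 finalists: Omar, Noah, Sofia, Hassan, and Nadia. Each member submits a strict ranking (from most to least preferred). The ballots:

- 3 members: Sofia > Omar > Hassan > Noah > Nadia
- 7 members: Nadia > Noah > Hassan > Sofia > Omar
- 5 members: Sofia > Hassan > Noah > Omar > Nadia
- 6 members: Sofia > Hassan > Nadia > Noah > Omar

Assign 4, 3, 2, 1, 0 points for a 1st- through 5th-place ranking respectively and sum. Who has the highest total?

Sofia

Omar: 3·3 + 7·0 + 5·1 + 6·0 = 14
Noah: 3·1 + 7·3 + 5·2 + 6·1 = 40
Sofia: 3·4 + 7·1 + 5·4 + 6·4 = 63
Hassan: 3·2 + 7·2 + 5·3 + 6·3 = 53
Nadia: 3·0 + 7·4 + 5·0 + 6·2 = 40
Sofia has the highest Borda score (63).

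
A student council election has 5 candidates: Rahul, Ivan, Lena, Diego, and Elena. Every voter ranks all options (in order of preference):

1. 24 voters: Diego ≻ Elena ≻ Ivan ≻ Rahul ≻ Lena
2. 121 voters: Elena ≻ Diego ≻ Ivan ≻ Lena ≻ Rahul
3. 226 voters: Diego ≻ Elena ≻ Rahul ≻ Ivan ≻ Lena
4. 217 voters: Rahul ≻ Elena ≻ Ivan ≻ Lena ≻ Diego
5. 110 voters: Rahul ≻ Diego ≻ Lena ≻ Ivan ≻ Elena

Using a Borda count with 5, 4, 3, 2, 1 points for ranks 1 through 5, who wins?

Elena

Rahul: 24·2 + 121·1 + 226·3 + 217·5 + 110·5 = 2482
Ivan: 24·3 + 121·3 + 226·2 + 217·3 + 110·2 = 1758
Lena: 24·1 + 121·2 + 226·1 + 217·2 + 110·3 = 1256
Diego: 24·5 + 121·4 + 226·5 + 217·1 + 110·4 = 2391
Elena: 24·4 + 121·5 + 226·4 + 217·4 + 110·1 = 2583
Elena has the highest Borda score (2583).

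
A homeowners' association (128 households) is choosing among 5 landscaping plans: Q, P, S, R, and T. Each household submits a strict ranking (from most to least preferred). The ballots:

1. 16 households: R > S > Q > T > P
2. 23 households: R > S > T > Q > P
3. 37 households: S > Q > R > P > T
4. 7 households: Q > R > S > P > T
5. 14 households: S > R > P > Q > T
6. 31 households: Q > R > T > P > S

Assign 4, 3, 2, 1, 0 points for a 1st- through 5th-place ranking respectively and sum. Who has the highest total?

R

Q: 16·2 + 23·1 + 37·3 + 7·4 + 14·1 + 31·4 = 332
P: 16·0 + 23·0 + 37·1 + 7·1 + 14·2 + 31·1 = 103
S: 16·3 + 23·3 + 37·4 + 7·2 + 14·4 + 31·0 = 335
R: 16·4 + 23·4 + 37·2 + 7·3 + 14·3 + 31·3 = 386
T: 16·1 + 23·2 + 37·0 + 7·0 + 14·0 + 31·2 = 124
R has the highest Borda score (386).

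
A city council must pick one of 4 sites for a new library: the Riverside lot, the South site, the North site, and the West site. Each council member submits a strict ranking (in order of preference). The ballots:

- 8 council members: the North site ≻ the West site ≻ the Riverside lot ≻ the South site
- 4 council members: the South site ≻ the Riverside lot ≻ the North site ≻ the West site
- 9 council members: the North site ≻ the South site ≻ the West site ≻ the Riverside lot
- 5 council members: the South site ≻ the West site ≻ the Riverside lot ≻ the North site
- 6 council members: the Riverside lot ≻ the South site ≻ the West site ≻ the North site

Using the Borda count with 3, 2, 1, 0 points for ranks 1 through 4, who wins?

the South site

the Riverside lot: 8·1 + 4·2 + 9·0 + 5·1 + 6·3 = 39
the South site: 8·0 + 4·3 + 9·2 + 5·3 + 6·2 = 57
the North site: 8·3 + 4·1 + 9·3 + 5·0 + 6·0 = 55
the West site: 8·2 + 4·0 + 9·1 + 5·2 + 6·1 = 41
the South site has the highest Borda score (57).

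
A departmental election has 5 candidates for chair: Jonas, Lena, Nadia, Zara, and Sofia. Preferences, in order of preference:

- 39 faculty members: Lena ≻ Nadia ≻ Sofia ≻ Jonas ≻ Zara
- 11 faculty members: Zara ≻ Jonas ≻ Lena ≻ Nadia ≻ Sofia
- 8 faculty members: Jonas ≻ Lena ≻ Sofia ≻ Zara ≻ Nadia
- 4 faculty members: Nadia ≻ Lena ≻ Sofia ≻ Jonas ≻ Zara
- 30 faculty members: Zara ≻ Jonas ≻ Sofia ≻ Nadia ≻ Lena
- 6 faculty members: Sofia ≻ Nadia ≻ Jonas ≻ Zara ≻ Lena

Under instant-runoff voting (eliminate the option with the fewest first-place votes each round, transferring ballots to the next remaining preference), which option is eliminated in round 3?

Jonas

Round 1: Jonas 8, Lena 39, Nadia 4, Zara 41, Sofia 6. Eliminate Nadia.
Round 2: Jonas 8, Lena 43, Zara 41, Sofia 6. Eliminate Sofia.
Round 3: Jonas 14, Lena 43, Zara 41. Eliminate Jonas.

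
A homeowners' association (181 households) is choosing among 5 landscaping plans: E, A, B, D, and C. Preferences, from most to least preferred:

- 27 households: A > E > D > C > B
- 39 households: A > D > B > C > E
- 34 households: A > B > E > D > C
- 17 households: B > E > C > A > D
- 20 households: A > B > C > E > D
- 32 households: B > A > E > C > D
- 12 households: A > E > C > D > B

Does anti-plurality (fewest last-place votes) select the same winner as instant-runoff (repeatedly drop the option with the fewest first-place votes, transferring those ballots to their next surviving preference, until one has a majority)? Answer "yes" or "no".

yes

Anti-plurality — last-place votes: E 39, A 0, B 39, D 69, C 34. Winner: A.
Instant-runoff — R1 E 0, A 132, B 49, D 0, C 0 (A winner). Winner: A.
The two methods agree.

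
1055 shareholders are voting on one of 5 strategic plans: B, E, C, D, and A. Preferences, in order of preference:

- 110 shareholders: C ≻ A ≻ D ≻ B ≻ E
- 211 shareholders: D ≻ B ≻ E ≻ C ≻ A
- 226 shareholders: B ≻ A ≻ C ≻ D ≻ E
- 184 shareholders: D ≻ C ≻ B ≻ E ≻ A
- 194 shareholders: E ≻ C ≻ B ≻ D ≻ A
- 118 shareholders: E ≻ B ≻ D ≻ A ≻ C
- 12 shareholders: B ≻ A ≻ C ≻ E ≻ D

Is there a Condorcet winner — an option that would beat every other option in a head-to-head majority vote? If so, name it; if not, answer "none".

B vs E: 743–312 for B.
B vs C: 567–488 for B.
B vs D: 550–505 for B.
B vs A: 945–110 for B.
B beats every other option head-to-head.

B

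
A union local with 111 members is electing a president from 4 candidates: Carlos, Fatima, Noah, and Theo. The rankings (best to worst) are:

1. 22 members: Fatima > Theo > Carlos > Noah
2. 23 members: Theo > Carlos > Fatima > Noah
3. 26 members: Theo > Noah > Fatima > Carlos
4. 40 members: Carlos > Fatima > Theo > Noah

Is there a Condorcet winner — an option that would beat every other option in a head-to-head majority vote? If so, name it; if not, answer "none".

Checking pairwise contests:
Theo beats Carlos 71–40.
Carlos beats Fatima 63–48.
Carlos beats Noah 85–26.
Fatima beats Theo 62–49.
Every option loses at least one head-to-head, so there is no Condorcet winner.

none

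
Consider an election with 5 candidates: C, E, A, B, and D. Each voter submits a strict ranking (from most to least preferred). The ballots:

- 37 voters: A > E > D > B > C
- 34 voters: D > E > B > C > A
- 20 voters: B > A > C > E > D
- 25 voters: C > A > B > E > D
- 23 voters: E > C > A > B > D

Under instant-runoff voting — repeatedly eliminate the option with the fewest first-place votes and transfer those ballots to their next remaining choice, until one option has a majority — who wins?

C

Round 1: C 25, E 23, A 37, B 20, D 34. Eliminate B.
Round 2: C 25, E 23, A 57, D 34. Eliminate E.
Round 3: C 48, A 57, D 34. Eliminate D.
Round 4: C 82, A 57. C has a majority.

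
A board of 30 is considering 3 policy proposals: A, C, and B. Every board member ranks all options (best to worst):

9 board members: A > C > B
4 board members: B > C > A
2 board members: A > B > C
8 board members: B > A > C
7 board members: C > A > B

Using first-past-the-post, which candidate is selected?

First-place votes: A 11, C 7, B 12.
B has the most first-place votes.

B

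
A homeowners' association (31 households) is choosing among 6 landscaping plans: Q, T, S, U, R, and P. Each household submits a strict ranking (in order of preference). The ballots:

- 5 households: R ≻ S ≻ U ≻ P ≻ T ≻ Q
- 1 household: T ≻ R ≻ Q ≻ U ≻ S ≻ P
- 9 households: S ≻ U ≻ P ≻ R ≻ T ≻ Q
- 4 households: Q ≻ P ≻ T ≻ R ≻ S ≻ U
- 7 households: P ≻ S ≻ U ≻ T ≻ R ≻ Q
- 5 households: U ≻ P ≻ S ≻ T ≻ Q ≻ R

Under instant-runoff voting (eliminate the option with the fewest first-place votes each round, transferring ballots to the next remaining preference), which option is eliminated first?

T

Round 1: Q 4, T 1, S 9, U 5, R 5, P 7. Eliminate T.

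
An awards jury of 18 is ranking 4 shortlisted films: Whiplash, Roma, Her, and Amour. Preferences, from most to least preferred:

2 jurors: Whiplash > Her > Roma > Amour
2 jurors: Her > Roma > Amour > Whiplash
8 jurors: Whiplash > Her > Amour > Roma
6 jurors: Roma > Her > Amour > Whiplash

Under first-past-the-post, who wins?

First-place votes: Whiplash 10, Roma 6, Her 2, Amour 0.
Whiplash has the most first-place votes.

Whiplash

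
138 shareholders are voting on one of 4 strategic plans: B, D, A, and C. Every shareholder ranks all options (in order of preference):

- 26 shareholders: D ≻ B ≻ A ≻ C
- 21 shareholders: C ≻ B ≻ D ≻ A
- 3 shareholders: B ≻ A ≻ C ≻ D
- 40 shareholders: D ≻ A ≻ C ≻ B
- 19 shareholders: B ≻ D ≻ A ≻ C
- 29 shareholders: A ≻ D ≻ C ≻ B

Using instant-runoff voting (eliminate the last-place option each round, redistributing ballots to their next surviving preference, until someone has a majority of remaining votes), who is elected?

Round 1: B 22, D 66, A 29, C 21. Eliminate C.
Round 2: B 43, D 66, A 29. Eliminate A.
Round 3: B 43, D 95. D has a majority.

D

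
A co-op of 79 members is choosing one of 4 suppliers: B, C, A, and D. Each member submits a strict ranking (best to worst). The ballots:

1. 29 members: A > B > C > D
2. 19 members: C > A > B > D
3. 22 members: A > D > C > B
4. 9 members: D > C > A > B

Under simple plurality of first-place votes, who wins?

First-place votes: B 0, C 19, A 51, D 9.
A has the most first-place votes.

A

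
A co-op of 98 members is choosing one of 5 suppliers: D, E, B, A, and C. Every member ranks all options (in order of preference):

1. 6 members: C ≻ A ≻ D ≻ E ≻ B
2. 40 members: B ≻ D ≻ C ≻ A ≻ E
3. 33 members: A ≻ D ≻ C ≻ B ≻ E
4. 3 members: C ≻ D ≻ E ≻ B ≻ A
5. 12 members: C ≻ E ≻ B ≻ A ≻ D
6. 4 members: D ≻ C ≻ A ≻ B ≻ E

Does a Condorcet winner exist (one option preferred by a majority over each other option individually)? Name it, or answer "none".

Checking pairwise contests:
B beats D 52–46.
D beats E 86–12.
C beats B 58–40.
B beats A 55–43.
D beats C 77–21.
Every option loses at least one head-to-head, so there is no Condorcet winner.

none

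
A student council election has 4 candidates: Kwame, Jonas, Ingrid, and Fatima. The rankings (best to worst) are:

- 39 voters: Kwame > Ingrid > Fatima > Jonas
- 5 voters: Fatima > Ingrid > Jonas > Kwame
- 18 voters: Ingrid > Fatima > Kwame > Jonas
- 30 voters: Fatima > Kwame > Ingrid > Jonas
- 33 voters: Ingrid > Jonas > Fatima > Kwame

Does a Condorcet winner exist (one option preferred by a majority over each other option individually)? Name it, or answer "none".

none

Checking pairwise contests:
Fatima beats Kwame 86–39.
Kwame beats Jonas 87–38.
Kwame beats Ingrid 69–56.
Ingrid beats Fatima 90–35.
Every option loses at least one head-to-head, so there is no Condorcet winner.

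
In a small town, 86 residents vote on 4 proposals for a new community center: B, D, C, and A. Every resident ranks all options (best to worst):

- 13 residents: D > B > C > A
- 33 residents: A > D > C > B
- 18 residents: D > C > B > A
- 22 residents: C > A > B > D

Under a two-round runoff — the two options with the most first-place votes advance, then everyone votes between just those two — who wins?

Round 1 first-place votes: B 0, D 31, C 22, A 33.
A and D advance.
Runoff: A is preferred to D by 55 voters; D by 31.
A wins the runoff.

A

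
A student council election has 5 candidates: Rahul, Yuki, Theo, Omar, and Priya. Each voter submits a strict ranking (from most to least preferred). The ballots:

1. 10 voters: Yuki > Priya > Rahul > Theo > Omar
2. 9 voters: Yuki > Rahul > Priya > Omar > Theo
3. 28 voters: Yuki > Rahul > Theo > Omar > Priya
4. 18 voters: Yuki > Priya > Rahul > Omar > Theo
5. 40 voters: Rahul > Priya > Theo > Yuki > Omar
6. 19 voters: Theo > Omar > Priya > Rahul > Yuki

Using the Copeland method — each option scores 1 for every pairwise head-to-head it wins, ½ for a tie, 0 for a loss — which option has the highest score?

Rahul: beats Theo, Omar, and Priya; loses to Yuki → score 3.
Yuki: beats Rahul, Theo, Omar, and Priya → score 4.
Theo: beats Omar; loses to Rahul, Yuki, and Priya → score 1.
Omar: loses to Rahul, Yuki, Theo, and Priya → score 0.
Priya: beats Theo and Omar; loses to Rahul and Yuki → score 2.
Yuki has the best pairwise record.

Yuki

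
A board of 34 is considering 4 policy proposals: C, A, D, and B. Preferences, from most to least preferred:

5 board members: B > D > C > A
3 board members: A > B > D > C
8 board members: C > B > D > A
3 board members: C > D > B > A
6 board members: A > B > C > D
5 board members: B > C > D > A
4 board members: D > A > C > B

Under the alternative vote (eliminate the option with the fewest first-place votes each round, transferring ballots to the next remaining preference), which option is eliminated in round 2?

Round 1: C 11, A 9, D 4, B 10. Eliminate D.
Round 2: C 11, A 13, B 10. Eliminate B.

B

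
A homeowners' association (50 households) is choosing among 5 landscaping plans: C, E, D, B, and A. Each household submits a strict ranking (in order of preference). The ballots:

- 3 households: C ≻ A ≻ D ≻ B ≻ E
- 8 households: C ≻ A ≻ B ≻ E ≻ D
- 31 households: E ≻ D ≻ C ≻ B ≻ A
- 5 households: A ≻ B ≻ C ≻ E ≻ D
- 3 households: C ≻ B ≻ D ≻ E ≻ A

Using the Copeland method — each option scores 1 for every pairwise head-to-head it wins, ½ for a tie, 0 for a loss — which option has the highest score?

C: beats B and A; loses to E and D → score 2.
E: beats C, D, B, and A → score 4.
D: beats C, B, and A; loses to E → score 3.
B: beats A; loses to C, E, and D → score 1.
A: loses to C, E, D, and B → score 0.
E has the best pairwise record.

E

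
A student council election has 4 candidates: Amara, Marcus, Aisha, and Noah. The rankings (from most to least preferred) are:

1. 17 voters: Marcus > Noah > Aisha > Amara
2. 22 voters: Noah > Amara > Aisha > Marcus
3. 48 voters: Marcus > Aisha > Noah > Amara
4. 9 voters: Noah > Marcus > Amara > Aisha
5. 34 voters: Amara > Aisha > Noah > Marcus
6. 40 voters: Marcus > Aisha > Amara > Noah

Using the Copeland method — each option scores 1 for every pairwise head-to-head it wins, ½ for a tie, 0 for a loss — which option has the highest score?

Amara: loses to Marcus, Aisha, and Noah → score 0.
Marcus: beats Amara, Aisha, and Noah → score 3.
Aisha: beats Amara and Noah; loses to Marcus → score 2.
Noah: beats Amara; loses to Marcus and Aisha → score 1.
Marcus has the best pairwise record.

Marcus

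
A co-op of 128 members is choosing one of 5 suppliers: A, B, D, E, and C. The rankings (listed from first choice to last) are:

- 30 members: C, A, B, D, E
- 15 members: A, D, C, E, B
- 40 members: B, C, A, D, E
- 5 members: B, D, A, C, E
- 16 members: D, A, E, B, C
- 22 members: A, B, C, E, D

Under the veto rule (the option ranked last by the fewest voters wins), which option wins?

Last-place votes: A 0, B 15, D 22, E 75, C 16.
A is ranked last by the fewest voters, so A wins.

A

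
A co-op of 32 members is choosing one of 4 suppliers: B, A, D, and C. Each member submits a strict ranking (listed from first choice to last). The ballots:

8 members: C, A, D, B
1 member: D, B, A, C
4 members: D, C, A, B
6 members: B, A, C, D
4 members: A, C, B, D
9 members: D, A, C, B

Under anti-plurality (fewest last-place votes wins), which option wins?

Last-place votes: B 21, A 0, D 10, C 1.
A is ranked last by the fewest voters, so A wins.

A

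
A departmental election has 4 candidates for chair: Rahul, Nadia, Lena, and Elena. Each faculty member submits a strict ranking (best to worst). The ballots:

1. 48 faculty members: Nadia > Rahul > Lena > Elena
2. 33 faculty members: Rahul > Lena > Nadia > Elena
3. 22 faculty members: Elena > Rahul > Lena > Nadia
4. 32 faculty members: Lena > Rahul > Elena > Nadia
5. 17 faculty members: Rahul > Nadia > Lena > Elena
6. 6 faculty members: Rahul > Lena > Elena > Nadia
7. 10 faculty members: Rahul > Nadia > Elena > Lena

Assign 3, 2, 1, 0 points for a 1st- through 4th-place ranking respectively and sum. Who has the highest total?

Rahul: 48·2 + 33·3 + 22·2 + 32·2 + 17·3 + 6·3 + 10·3 = 402
Nadia: 48·3 + 33·1 + 22·0 + 32·0 + 17·2 + 6·0 + 10·2 = 231
Lena: 48·1 + 33·2 + 22·1 + 32·3 + 17·1 + 6·2 + 10·0 = 261
Elena: 48·0 + 33·0 + 22·3 + 32·1 + 17·0 + 6·1 + 10·1 = 114
Rahul has the highest Borda score (402).

Rahul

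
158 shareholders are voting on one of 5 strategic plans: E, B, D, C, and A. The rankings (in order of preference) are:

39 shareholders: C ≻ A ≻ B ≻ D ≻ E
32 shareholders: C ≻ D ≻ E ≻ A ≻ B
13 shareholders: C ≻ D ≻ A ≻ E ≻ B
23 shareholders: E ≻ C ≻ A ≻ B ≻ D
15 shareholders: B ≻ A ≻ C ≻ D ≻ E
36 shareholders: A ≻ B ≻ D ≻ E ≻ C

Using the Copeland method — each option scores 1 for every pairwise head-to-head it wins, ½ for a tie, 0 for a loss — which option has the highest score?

C

E: loses to B, D, C, and A → score 0.
B: beats E and D; loses to C and A → score 2.
D: beats E; loses to B, C, and A → score 1.
C: beats E, B, D, and A → score 4.
A: beats E, B, and D; loses to C → score 3.
C has the best pairwise record.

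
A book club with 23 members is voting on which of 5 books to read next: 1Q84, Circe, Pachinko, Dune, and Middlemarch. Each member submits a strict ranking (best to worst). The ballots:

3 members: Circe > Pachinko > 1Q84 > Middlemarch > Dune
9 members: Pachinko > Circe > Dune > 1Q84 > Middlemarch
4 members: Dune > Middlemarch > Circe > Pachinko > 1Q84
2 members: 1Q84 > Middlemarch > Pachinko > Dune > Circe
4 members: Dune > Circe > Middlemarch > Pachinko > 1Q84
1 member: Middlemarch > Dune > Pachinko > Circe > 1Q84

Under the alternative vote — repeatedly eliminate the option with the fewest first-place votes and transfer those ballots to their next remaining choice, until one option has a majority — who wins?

Round 1: 1Q84 2, Circe 3, Pachinko 9, Dune 8, Middlemarch 1. Eliminate Middlemarch.
Round 2: 1Q84 2, Circe 3, Pachinko 9, Dune 9. Eliminate 1Q84.
Round 3: Circe 3, Pachinko 11, Dune 9. Eliminate Circe.
Round 4: Pachinko 14, Dune 9. Pachinko has a majority.

Pachinko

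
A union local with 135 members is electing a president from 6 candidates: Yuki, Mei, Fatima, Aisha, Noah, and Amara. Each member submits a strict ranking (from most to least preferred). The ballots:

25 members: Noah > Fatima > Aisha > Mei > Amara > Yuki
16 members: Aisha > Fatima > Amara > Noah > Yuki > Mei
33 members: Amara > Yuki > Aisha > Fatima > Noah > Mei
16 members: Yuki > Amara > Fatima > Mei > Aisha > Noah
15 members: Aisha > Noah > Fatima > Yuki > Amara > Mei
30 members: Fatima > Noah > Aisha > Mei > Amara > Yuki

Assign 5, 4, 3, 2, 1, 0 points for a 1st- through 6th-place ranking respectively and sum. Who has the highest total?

Fatima

Yuki: 25·0 + 16·1 + 33·4 + 16·5 + 15·2 + 30·0 = 258
Mei: 25·2 + 16·0 + 33·0 + 16·2 + 15·0 + 30·2 = 142
Fatima: 25·4 + 16·4 + 33·2 + 16·3 + 15·3 + 30·5 = 473
Aisha: 25·3 + 16·5 + 33·3 + 16·1 + 15·5 + 30·3 = 435
Noah: 25·5 + 16·2 + 33·1 + 16·0 + 15·4 + 30·4 = 370
Amara: 25·1 + 16·3 + 33·5 + 16·4 + 15·1 + 30·1 = 347
Fatima has the highest Borda score (473).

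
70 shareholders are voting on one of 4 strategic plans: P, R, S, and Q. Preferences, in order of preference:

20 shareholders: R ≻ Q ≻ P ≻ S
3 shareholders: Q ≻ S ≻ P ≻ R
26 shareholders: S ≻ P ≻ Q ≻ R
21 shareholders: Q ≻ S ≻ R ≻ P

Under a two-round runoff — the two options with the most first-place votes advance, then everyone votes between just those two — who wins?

Q

Round 1 first-place votes: P 0, R 20, S 26, Q 24.
S and Q advance.
Runoff: S is preferred to Q by 26 voters; Q by 44.
Q wins the runoff.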